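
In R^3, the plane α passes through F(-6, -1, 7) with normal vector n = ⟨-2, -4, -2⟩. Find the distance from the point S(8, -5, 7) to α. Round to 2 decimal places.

α: n·r = n·F gives -2x - 4y - 2z = 2.
n·S − d = (-2)·(8) + (-4)·(-5) + (-2)·(7) − 2 = -12; |n| = √24.
Distance = |-12| / √24 = 12/√24 ≈ 2.45.

2.45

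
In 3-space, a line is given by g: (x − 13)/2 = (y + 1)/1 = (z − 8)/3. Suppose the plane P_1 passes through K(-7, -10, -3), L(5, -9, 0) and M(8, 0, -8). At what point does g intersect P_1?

g has direction (2, 1, 3) through (13, -1, 8).
KL = (12, 1, 3), KM = (15, 10, -5); a normal to P_1 is KL × KM = (-35, 105, 105).
Using K: P_1 has equation -35x + 105y + 105z = -1120.
Substitute r = (13, -1, 8) + t(2, 1, 3) into the plane: 280 + 350t = -1120, so t = -4.
Intersection: (13, -1, 8) + (-4)·(2, 1, 3) = (5, -5, -4).

(5, -5, -4)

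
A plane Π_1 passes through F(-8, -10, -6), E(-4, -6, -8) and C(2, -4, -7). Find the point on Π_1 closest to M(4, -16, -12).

(0, -8, -4)

FE = (4, 4, -2), FC = (10, 6, -1); a normal to Π_1 is FE × FC = (8, -16, -16).
Using F: Π_1 has equation 8x - 16y - 16z = 192.
Foot = M − λn with λ = (n·M − d)/|n|² = (480 − 192)/576 = 1/2.
Foot = (4, -16, -12) − (1/2)·(8, -16, -16) = (0, -8, -4).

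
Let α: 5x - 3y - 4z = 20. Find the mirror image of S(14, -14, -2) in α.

(-6, -2, 14)

λ = (n·S − d)/|n|² = (120 − 20)/50 = 2.
Reflection = S − 2λn = (14, -14, -2) − 4·(5, -3, -4) = (-6, -2, 14).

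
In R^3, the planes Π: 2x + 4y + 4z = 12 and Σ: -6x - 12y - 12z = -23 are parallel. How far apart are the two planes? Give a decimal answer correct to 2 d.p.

Rescale Σ by 1/(-3): 2x + 4y + 4z = 23/3. Then distance = |12 − (23/3)| / √36 ≈ 0.72.

0.72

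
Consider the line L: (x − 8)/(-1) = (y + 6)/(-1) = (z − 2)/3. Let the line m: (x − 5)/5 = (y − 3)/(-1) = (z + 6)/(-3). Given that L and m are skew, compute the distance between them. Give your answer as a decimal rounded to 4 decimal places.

L has direction (-1, -1, 3) through (8, -6, 2).
m has direction (5, -1, -3) through (5, 3, -6).
Common perpendicular direction n = (-1, -1, 3) × (5, -1, -3) = (6, 12, 6).
With w = (5, 3, -6) − (8, -6, 2) = (-3, 9, -8), w · n = 42.
Distance = |w · n| / |n| = |42| / √216 ≈ 2.8577.

2.8577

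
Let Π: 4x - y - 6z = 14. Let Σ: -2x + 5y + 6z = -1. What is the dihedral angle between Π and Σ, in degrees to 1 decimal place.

cos θ = |n₁·n₂| / (|n₁||n₂|) = |-49| / (√53 · √65).
θ = arccos(0.83484) ≈ 33.4°.

33.4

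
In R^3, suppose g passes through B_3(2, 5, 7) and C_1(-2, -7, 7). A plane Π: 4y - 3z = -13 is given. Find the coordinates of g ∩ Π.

(1, 2, 7)

A direction vector for g is C_1 − B_3 = (-4, -12, 0).
Substitute r = (2, 5, 7) + t(-4, -12, 0) into the plane: -1 + (-48)t = -13, so t = 1/4.
Intersection: (2, 5, 7) + (1/4)·(-4, -12, 0) = (1, 2, 7).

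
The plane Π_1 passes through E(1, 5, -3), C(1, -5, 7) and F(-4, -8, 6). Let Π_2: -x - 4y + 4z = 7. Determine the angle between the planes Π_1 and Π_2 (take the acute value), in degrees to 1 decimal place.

85.1

EC = (0, -10, 10), EF = (-5, -13, 9); a normal to Π_1 is EC × EF = (40, -50, -50).
Using E: Π_1 has equation 40x - 50y - 50z = -60.
cos θ = |n₁·n₂| / (|n₁||n₂|) = |-40| / (√6600 · √33).
θ = arccos(0.08571) ≈ 85.1°.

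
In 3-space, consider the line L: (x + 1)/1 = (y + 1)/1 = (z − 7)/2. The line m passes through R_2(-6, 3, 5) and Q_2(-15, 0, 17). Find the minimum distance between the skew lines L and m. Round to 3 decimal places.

L has direction (1, 1, 2) through (-1, -1, 7).
A direction vector for m is Q_2 − R_2 = (-9, -3, 12).
Common perpendicular direction n = (1, 1, 2) × (-9, -3, 12) = (18, -30, 6).
With w = (-6, 3, 5) − (-1, -1, 7) = (-5, 4, -2), w · n = -222.
Distance = |w · n| / |n| = |-222| / √1260 ≈ 6.254.

6.254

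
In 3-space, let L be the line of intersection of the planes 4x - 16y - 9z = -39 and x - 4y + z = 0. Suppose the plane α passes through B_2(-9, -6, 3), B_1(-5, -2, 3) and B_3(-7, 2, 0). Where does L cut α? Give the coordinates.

Direction of L: (4, -16, -9) × (1, -4, 1) = (-52, -13, 0).
A point on L: solving the two plane equations with x = -15 gives (-15, -3, 3).
B_2B_1 = (4, 4, 0), B_2B_3 = (2, 8, -3); a normal to α is B_2B_1 × B_2B_3 = (-12, 12, 24).
Using B_2: α has equation -12x + 12y + 24z = 108.
Substitute r = (-15, -3, 3) + t(-52, -13, 0) into the plane: 216 + 468t = 108, so t = -3/13.
Intersection: (-15, -3, 3) + (-3/13)·(-52, -13, 0) = (-3, 0, 3).

(-3, 0, 3)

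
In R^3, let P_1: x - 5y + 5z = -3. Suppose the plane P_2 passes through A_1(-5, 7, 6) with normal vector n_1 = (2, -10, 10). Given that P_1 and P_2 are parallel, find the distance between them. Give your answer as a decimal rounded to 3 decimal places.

P_2: n_1·r = n_1·A_1 gives 2x - 10y + 10z = -20.
Rescale P_2 by 1/2: x - 5y + 5z = -10. Then distance = |-3 − (-10)| / √51 ≈ 0.980.

0.980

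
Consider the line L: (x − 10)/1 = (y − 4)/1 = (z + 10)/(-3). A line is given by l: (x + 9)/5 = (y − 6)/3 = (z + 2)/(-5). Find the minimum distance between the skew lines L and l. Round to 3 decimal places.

L has direction (1, 1, -3) through (10, 4, -10).
l has direction (5, 3, -5) through (-9, 6, -2).
Common perpendicular direction n = (1, 1, -3) × (5, 3, -5) = (4, -10, -2).
With w = (-9, 6, -2) − (10, 4, -10) = (-19, 2, 8), w · n = -112.
Distance = |w · n| / |n| = |-112| / √120 ≈ 10.224.

10.224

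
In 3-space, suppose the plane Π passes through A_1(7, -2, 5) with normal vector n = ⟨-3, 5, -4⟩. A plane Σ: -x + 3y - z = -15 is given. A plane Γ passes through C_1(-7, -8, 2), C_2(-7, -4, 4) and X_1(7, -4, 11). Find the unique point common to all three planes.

Π: n·r = n·A_1 gives -3x + 5y - 4z = -51.
C_1C_2 = (0, 4, 2), C_1X_1 = (14, 4, 9); a normal to Γ is C_1C_2 × C_1X_1 = (28, 28, -56).
Using C_1: Γ has equation 28x + 28y - 56z = -532.
Solving the 3×3 linear system -3x + 5y - 4z = -51, -x + 3y - z = -15, 28x + 28y - 56z = -532 (e.g. by elimination or Cramer's rule, determinant = 448) gives (2, -1, 10).

(2, -1, 10)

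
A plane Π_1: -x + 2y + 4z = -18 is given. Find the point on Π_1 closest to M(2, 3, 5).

Foot = M − λn with λ = (n·M − d)/|n|² = (24 − (-18))/21 = 2.
Foot = (2, 3, 5) − 2·(-1, 2, 4) = (4, -1, -3).

(4, -1, -3)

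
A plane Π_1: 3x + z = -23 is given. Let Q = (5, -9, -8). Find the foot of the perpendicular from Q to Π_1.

Foot = Q − λn with λ = (n·Q − d)/|n|² = (7 − (-23))/10 = 3.
Foot = (5, -9, -8) − 3·(3, 0, 1) = (-4, -9, -11).

(-4, -9, -11)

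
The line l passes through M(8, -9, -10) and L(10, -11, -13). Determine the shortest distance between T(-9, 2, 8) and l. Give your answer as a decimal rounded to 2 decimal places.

A direction vector for l is L − M = (2, -2, -3).
Taking (8, -9, -10) on l with direction v = (2, -2, -3): w = T − (8, -9, -10) = (-17, 11, 18), and w × v = (3, -15, 12).
Distance = |w × v| / |v| = √378 / √17 ≈ 4.72.

4.72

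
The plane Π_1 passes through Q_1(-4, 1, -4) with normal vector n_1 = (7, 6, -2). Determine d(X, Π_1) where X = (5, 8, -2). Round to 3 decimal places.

10.706

Π_1: n_1·r = n_1·Q_1 gives 7x + 6y - 2z = -14.
n·X − d = (7)·(5) + (6)·(8) + (-2)·(-2) − (-14) = 101; |n| = √89.
Distance = |101| / √89 = 101/√89 ≈ 10.706.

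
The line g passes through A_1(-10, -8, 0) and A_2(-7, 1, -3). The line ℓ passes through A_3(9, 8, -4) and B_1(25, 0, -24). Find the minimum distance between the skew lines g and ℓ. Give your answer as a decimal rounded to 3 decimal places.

11.386

A direction vector for g is A_2 − A_1 = (3, 9, -3).
A direction vector for ℓ is B_1 − A_3 = (16, -8, -20).
Common perpendicular direction n = (3, 9, -3) × (16, -8, -20) = (-204, 12, -168).
With w = (9, 8, -4) − (-10, -8, 0) = (19, 16, -4), w · n = -3012.
Distance = |w · n| / |n| = |-3012| / √69984 ≈ 11.386.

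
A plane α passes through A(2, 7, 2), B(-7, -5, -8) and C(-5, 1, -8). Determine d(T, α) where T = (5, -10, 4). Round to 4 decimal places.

6.5714

AB = (-9, -12, -10), AC = (-7, -6, -10); a normal to α is AB × AC = (60, -20, -30).
Using A: α has equation 60x - 20y - 30z = -80.
n·T − d = (60)·(5) + (-20)·(-10) + (-30)·(4) − (-80) = 460; |n| = √4900.
Distance = |460| / √4900 = 460/√4900 ≈ 6.5714.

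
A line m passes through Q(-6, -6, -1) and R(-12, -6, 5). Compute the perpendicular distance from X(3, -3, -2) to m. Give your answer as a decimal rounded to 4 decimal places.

6.4031

A direction vector for m is R − Q = (-6, 0, 6).
Taking (-6, -6, -1) on m with direction v = (-6, 0, 6): w = X − (-6, -6, -1) = (9, 3, -1), and w × v = (18, -48, 18).
Distance = |w × v| / |v| = √2952 / √72 ≈ 6.4031.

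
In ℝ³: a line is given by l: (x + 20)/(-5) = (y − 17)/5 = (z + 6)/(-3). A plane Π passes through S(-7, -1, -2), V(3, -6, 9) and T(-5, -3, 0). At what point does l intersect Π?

(0, -3, 6)

l has direction (-5, 5, -3) through (-20, 17, -6).
SV = (10, -5, 11), ST = (2, -2, 2); a normal to Π is SV × ST = (12, 2, -10).
Using S: Π has equation 12x + 2y - 10z = -66.
Substitute r = (-20, 17, -6) + t(-5, 5, -3) into the plane: -146 + (-20)t = -66, so t = -4.
Intersection: (-20, 17, -6) + (-4)·(-5, 5, -3) = (0, -3, 6).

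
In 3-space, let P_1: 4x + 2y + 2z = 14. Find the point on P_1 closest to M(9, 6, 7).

Foot = M − λn with λ = (n·M − d)/|n|² = (62 − 14)/24 = 2.
Foot = (9, 6, 7) − 2·(4, 2, 2) = (1, 2, 3).

(1, 2, 3)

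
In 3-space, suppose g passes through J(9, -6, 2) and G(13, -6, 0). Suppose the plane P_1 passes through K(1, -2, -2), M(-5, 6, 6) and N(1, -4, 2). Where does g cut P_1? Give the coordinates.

(1, -6, 6)

A direction vector for g is G − J = (4, 0, -2).
KM = (-6, 8, 8), KN = (0, -2, 4); a normal to P_1 is KM × KN = (48, 24, 12).
Using K: P_1 has equation 48x + 24y + 12z = -24.
Substitute r = (9, -6, 2) + t(4, 0, -2) into the plane: 312 + 168t = -24, so t = -2.
Intersection: (9, -6, 2) + (-2)·(4, 0, -2) = (1, -6, 6).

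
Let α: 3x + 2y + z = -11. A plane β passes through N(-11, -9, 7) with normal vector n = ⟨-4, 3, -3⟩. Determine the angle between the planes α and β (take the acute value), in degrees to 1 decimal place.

65.6

β: n·r = n·N gives -4x + 3y - 3z = -4.
cos θ = |n₁·n₂| / (|n₁||n₂|) = |-9| / (√14 · √34).
θ = arccos(0.41251) ≈ 65.6°.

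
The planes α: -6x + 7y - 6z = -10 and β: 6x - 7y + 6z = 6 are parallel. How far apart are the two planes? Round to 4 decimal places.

Rescale β by 1/(-1): -6x + 7y - 6z = -6. Then distance = |-10 − (-6)| / √121 ≈ 0.3636.

0.3636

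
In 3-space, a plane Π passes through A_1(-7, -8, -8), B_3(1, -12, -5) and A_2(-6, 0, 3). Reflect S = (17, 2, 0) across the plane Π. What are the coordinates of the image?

(1, -18, 16)

A_1B_3 = (8, -4, 3), A_1A_2 = (1, 8, 11); a normal to Π is A_1B_3 × A_1A_2 = (-68, -85, 68).
Using A_1: Π has equation -68x - 85y + 68z = 612.
λ = (n·S − d)/|n|² = (-1326 − 612)/16473 = -2/17.
Reflection = S − 2λn = (17, 2, 0) − (-4/17)·(-68, -85, 68) = (1, -18, 16).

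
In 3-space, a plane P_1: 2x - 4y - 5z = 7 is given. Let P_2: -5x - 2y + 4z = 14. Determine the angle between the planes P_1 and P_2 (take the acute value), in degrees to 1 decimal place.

60.7

cos θ = |n₁·n₂| / (|n₁||n₂|) = |-22| / (√45 · √45).
θ = arccos(0.48889) ≈ 60.7°.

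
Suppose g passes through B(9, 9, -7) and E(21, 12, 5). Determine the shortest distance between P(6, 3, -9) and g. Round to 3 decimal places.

A direction vector for g is E − B = (12, 3, 12).
Taking (9, 9, -7) on g with direction v = (12, 3, 12): w = P − (9, 9, -7) = (-3, -6, -2), and w × v = (-66, 12, 63).
Distance = |w × v| / |v| = √8469 / √297 ≈ 5.340.

5.340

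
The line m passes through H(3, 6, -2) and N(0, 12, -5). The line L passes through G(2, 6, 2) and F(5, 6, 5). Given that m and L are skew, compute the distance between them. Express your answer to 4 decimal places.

A direction vector for m is N − H = (-3, 6, -3).
A direction vector for L is F − G = (3, 0, 3).
Common perpendicular direction n = (-3, 6, -3) × (3, 0, 3) = (18, 0, -18).
With w = (2, 6, 2) − (3, 6, -2) = (-1, 0, 4), w · n = -90.
Distance = |w · n| / |n| = |-90| / √648 ≈ 3.5355.

3.5355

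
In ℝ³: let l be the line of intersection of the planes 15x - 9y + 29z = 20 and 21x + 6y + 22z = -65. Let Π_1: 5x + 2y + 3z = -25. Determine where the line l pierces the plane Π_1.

(-7, -1, 4)

Direction of l: (15, -9, 29) × (21, 6, 22) = (-372, 279, 279).
A point on l: solving the two plane equations with x = -11 gives (-11, 2, 7).
Substitute r = (-11, 2, 7) + t(-372, 279, 279) into the plane: -30 + (-465)t = -25, so t = -1/93.
Intersection: (-11, 2, 7) + (-1/93)·(-372, 279, 279) = (-7, -1, 4).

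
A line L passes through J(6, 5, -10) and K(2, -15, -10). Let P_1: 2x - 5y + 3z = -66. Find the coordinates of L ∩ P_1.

(7, 10, -10)

A direction vector for L is K − J = (-4, -20, 0).
Substitute r = (6, 5, -10) + t(-4, -20, 0) into the plane: -43 + 92t = -66, so t = -1/4.
Intersection: (6, 5, -10) + (-1/4)·(-4, -20, 0) = (7, 10, -10).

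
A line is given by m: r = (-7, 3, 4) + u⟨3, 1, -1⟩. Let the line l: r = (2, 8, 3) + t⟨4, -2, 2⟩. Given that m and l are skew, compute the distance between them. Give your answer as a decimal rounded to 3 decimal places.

Common perpendicular direction n = (3, 1, -1) × (4, -2, 2) = (0, -10, -10).
With w = (2, 8, 3) − (-7, 3, 4) = (9, 5, -1), w · n = -40.
Distance = |w · n| / |n| = |-40| / √200 ≈ 2.828.

2.828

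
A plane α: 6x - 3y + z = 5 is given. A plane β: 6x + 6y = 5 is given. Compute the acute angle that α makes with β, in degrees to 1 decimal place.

cos θ = |n₁·n₂| / (|n₁||n₂|) = |18| / (√46 · √72).
θ = arccos(0.31277) ≈ 71.8°.

71.8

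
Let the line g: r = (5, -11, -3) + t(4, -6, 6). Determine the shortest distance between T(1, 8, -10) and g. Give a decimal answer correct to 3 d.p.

Taking (5, -11, -3) on g with direction v = (4, -6, 6): w = T − (5, -11, -3) = (-4, 19, -7), and w × v = (72, -4, -52).
Distance = |w × v| / |v| = √7904 / √88 ≈ 9.477.

9.477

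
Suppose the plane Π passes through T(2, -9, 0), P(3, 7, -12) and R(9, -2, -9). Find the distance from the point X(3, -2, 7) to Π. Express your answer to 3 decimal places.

TP = (1, 16, -12), TR = (7, 7, -9); a normal to Π is TP × TR = (-60, -75, -105).
Using T: Π has equation -60x - 75y - 105z = 555.
n·X − d = (-60)·(3) + (-75)·(-2) + (-105)·(7) − 555 = -1320; |n| = √20250.
Distance = |-1320| / √20250 = 1320/√20250 ≈ 9.276.

9.276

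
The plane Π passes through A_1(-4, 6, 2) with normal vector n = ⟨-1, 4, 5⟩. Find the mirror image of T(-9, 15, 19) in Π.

Π: n·r = n·A_1 gives -x + 4y + 5z = 38.
λ = (n·T − d)/|n|² = (164 − 38)/42 = 3.
Reflection = T − 2λn = (-9, 15, 19) − 6·(-1, 4, 5) = (-3, -9, -11).

(-3, -9, -11)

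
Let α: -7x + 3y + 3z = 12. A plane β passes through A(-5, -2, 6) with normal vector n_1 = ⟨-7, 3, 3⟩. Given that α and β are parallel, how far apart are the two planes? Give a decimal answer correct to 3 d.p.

β: n_1·r = n_1·A gives -7x + 3y + 3z = 47.
Same normal n = (-7, 3, 3) with |n| = √67; distance = |12 − 47| / |n| = 35/√67 ≈ 4.276.

4.276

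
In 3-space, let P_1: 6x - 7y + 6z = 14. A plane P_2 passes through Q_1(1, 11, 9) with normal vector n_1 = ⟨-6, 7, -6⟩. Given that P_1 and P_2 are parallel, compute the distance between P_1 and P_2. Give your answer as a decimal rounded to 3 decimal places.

P_2: n_1·r = n_1·Q_1 gives -6x + 7y - 6z = 17.
Rescale P_2 by 1/(-1): 6x - 7y + 6z = -17. Then distance = |14 − (-17)| / √121 ≈ 2.818.

2.818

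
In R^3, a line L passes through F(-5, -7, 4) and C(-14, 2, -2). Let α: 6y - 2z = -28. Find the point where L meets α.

(-8, -4, 2)

A direction vector for L is C − F = (-9, 9, -6).
Substitute r = (-5, -7, 4) + t(-9, 9, -6) into the plane: -50 + 66t = -28, so t = 1/3.
Intersection: (-5, -7, 4) + (1/3)·(-9, 9, -6) = (-8, -4, 2).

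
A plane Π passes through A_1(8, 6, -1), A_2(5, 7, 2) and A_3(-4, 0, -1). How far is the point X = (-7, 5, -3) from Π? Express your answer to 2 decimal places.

5.86

A_1A_2 = (-3, 1, 3), A_1A_3 = (-12, -6, 0); a normal to Π is A_1A_2 × A_1A_3 = (18, -36, 30).
Using A_1: Π has equation 18x - 36y + 30z = -102.
n·X − d = (18)·(-7) + (-36)·(5) + (30)·(-3) − (-102) = -294; |n| = √2520.
Distance = |-294| / √2520 = 294/√2520 ≈ 5.86.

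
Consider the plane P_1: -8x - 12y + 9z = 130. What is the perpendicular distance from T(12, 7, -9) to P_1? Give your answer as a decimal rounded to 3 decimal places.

n·T − d = (-8)·(12) + (-12)·(7) + (9)·(-9) − 130 = -391; |n| = √289.
Distance = |-391| / √289 = 391/√289 ≈ 23.000.

23.000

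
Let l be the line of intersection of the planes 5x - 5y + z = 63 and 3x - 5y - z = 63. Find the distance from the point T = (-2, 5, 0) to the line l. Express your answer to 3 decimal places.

16.077

Direction of l: (5, -5, 1) × (3, -5, -1) = (10, 8, -10).
A point on l: solving the two plane equations with x = 7 gives (7, -7, -7).
Taking (7, -7, -7) on l with direction v = (10, 8, -10): w = T − (7, -7, -7) = (-9, 12, 7), and w × v = (-176, -20, -192).
Distance = |w × v| / |v| = √68240 / √264 ≈ 16.077.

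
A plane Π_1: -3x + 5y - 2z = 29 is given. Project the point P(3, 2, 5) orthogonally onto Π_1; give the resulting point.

Foot = P − λn with λ = (n·P − d)/|n|² = (-9 − 29)/38 = -1.
Foot = (3, 2, 5) − (-1)·(-3, 5, -2) = (0, 7, 3).

(0, 7, 3)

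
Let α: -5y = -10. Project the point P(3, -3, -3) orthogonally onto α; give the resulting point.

(3, 2, -3)

Foot = P − λn with λ = (n·P − d)/|n|² = (15 − (-10))/25 = 1.
Foot = (3, -3, -3) − 1·(0, -5, 0) = (3, 2, -3).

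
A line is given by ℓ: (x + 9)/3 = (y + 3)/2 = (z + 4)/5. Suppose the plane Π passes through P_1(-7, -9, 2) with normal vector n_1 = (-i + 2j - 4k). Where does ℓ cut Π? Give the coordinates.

ℓ has direction (3, 2, 5) through (-9, -3, -4).
Π: n_1·r = n_1·P_1 gives -x + 2y - 4z = -19.
Substitute r = (-9, -3, -4) + t(3, 2, 5) into the plane: 19 + (-19)t = -19, so t = 2.
Intersection: (-9, -3, -4) + 2·(3, 2, 5) = (-3, 1, 6).

(-3, 1, 6)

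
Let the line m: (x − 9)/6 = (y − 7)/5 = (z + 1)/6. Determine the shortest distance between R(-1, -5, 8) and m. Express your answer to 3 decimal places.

m has direction (6, 5, 6) through (9, 7, -1).
Taking (9, 7, -1) on m with direction v = (6, 5, 6): w = R − (9, 7, -1) = (-10, -12, 9), and w × v = (-117, 114, 22).
Distance = |w × v| / |v| = √27169 / √97 ≈ 16.736.

16.736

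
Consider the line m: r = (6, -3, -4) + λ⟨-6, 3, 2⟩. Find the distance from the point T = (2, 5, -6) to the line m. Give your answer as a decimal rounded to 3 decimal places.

6.670

Taking (6, -3, -4) on m with direction v = (-6, 3, 2): w = T − (6, -3, -4) = (-4, 8, -2), and w × v = (22, 20, 36).
Distance = |w × v| / |v| = √2180 / √49 ≈ 6.670.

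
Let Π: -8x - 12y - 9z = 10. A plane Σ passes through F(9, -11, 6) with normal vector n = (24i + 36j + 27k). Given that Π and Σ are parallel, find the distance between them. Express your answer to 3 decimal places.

0.235

Σ: n·r = n·F gives 24x + 36y + 27z = -18.
Rescale Σ by 1/(-3): -8x - 12y - 9z = 6. Then distance = |10 − 6| / √289 ≈ 0.235.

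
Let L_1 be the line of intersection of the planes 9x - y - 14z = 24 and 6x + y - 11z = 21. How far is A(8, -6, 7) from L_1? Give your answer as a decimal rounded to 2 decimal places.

Direction of L_1: (9, -1, -14) × (6, 1, -11) = (25, 15, 15).
A point on L_1: solving the two plane equations with x = -7 gives (-7, -3, -6).
Taking (-7, -3, -6) on L_1 with direction v = (25, 15, 15): w = A − (-7, -3, -6) = (15, -3, 13), and w × v = (-240, 100, 300).
Distance = |w × v| / |v| = √157600 / √1075 ≈ 12.11.

12.11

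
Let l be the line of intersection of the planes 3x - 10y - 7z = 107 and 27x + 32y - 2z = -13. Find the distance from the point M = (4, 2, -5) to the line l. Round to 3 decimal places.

6.714

Direction of l: (3, -10, -7) × (27, 32, -2) = (244, -183, 366).
A point on l: solving the two plane equations with x = 5 gives (5, -5, -6).
Taking (5, -5, -6) on l with direction v = (244, -183, 366): w = M − (5, -5, -6) = (-1, 7, 1), and w × v = (2745, 610, -1525).
Distance = |w × v| / |v| = √10232750 / √226981 ≈ 6.714.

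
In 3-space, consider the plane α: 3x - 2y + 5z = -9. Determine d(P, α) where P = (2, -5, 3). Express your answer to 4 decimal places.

6.4889

n·P − d = (3)·(2) + (-2)·(-5) + (5)·(3) − (-9) = 40; |n| = √38.
Distance = |40| / √38 = 40/√38 ≈ 6.4889.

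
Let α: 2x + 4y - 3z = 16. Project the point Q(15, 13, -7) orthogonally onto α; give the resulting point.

(9, 1, 2)

Foot = Q − λn with λ = (n·Q − d)/|n|² = (103 − 16)/29 = 3.
Foot = (15, 13, -7) − 3·(2, 4, -3) = (9, 1, 2).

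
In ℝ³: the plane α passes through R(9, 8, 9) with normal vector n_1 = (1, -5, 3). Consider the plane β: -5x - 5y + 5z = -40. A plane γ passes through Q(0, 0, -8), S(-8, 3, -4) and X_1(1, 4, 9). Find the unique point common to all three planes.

α: n_1·r = n_1·R gives x - 5y + 3z = -4.
QS = (-8, 3, 4), QX_1 = (1, 4, 17); a normal to γ is QS × QX_1 = (35, 140, -35).
Using Q: γ has equation 35x + 140y - 35z = 280.
Solving the 3×3 linear system x - 5y + 3z = -4, -5x - 5y + 5z = -40, 35x + 140y - 35z = 280 (e.g. by elimination or Cramer's rule, determinant = -2100) gives (5, 0, -3).

(5, 0, -3)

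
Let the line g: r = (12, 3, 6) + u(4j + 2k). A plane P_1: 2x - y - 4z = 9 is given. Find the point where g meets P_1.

Substitute r = (12, 3, 6) + t(0, 4, 2) into the plane: -3 + (-12)t = 9, so t = -1.
Intersection: (12, 3, 6) + (-1)·(0, 4, 2) = (12, -1, 4).

(12, -1, 4)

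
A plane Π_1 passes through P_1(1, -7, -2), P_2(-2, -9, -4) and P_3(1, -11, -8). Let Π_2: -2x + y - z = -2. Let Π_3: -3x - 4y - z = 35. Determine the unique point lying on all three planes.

P_1P_2 = (-3, -2, -2), P_1P_3 = (0, -4, -6); a normal to Π_1 is P_1P_2 × P_1P_3 = (4, -18, 12).
Using P_1: Π_1 has equation 4x - 18y + 12z = 106.
Solving the 3×3 linear system 4x - 18y + 12z = 106, -2x + y - z = -2, -3x - 4y - z = 35 (e.g. by elimination or Cramer's rule, determinant = 94) gives (-2, -7, -1).

(-2, -7, -1)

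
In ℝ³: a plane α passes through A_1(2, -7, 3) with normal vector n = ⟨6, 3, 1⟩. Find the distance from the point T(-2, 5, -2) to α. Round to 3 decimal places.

1.032

α: n·r = n·A_1 gives 6x + 3y + z = -6.
n·T − d = (6)·(-2) + (3)·(5) + (1)·(-2) − (-6) = 7; |n| = √46.
Distance = |7| / √46 = 7/√46 ≈ 1.032.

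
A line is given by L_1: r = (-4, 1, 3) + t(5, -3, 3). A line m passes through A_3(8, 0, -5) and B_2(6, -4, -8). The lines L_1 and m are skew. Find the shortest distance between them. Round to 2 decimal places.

A direction vector for m is B_2 − A_3 = (-2, -4, -3).
Common perpendicular direction n = (5, -3, 3) × (-2, -4, -3) = (21, 9, -26).
With w = (8, 0, -5) − (-4, 1, 3) = (12, -1, -8), w · n = 451.
Distance = |w · n| / |n| = |451| / √1198 ≈ 13.03.

13.03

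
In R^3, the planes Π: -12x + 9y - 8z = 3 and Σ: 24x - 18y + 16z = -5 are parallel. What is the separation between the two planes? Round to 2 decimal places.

Rescale Σ by 1/(-2): -12x + 9y - 8z = 5/2. Then distance = |3 − (5/2)| / √289 ≈ 0.03.

0.03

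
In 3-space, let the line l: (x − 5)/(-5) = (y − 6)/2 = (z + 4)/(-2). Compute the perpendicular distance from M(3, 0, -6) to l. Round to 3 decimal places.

6.624

l has direction (-5, 2, -2) through (5, 6, -4).
Taking (5, 6, -4) on l with direction v = (-5, 2, -2): w = M − (5, 6, -4) = (-2, -6, -2), and w × v = (16, 6, -34).
Distance = |w × v| / |v| = √1448 / √33 ≈ 6.624.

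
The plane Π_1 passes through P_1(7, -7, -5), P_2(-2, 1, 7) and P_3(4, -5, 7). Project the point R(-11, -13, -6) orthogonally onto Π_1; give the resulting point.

P_1P_2 = (-9, 8, 12), P_1P_3 = (-3, 2, 12); a normal to Π_1 is P_1P_2 × P_1P_3 = (72, 72, 6).
Using P_1: Π_1 has equation 72x + 72y + 6z = -30.
Foot = R − λn with λ = (n·R − d)/|n|² = (-1764 − (-30))/10404 = -1/6.
Foot = (-11, -13, -6) − (-1/6)·(72, 72, 6) = (1, -1, -5).

(1, -1, -5)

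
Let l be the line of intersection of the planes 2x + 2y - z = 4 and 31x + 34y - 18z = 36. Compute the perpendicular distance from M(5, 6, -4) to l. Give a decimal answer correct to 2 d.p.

14.37

Direction of l: (2, 2, -1) × (31, 34, -18) = (-2, 5, 6).
A point on l: solving the two plane equations with x = 8 gives (8, -2, 8).
Taking (8, -2, 8) on l with direction v = (-2, 5, 6): w = M − (8, -2, 8) = (-3, 8, -12), and w × v = (108, 42, 1).
Distance = |w × v| / |v| = √13429 / √65 ≈ 14.37.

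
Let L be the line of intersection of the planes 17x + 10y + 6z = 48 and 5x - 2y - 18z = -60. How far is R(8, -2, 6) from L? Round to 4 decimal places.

Direction of L: (17, 10, 6) × (5, -2, -18) = (-168, 336, -84).
A point on L: solving the two plane equations with x = -2 gives (-2, 7, 2).
Taking (-2, 7, 2) on L with direction v = (-168, 336, -84): w = R − (-2, 7, 2) = (10, -9, 4), and w × v = (-588, 168, 1848).
Distance = |w × v| / |v| = √3789072 / √148176 ≈ 5.0568.

5.0568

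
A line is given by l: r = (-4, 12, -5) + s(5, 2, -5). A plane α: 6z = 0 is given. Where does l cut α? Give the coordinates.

(-9, 10, 0)

Substitute r = (-4, 12, -5) + t(5, 2, -5) into the plane: -30 + (-30)t = 0, so t = -1.
Intersection: (-4, 12, -5) + (-1)·(5, 2, -5) = (-9, 10, 0).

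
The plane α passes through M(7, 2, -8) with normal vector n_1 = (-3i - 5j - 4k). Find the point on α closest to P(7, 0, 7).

α: n_1·r = n_1·M gives -3x - 5y - 4z = 1.
Foot = P − λn with λ = (n·P − d)/|n|² = (-49 − 1)/50 = -1.
Foot = (7, 0, 7) − (-1)·(-3, -5, -4) = (4, -5, 3).

(4, -5, 3)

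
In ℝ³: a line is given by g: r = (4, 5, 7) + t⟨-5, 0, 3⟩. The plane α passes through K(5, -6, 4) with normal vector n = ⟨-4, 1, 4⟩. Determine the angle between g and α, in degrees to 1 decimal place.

72.8

α: n·r = n·K gives -4x + y + 4z = -10.
sin θ = |n·v| / (|n||v|) = |32| / (√33 · √34) = 0.95533.
θ ≈ 72.8°.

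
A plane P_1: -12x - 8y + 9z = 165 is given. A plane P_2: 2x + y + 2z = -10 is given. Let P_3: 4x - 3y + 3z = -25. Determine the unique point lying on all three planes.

(-10, 0, 5)

Solving the 3×3 linear system -12x - 8y + 9z = 165, 2x + y + 2z = -10, 4x - 3y + 3z = -25 (e.g. by elimination or Cramer's rule, determinant = -214) gives (-10, 0, 5).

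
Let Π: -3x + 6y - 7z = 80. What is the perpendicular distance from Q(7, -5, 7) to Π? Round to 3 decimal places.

18.566

n·Q − d = (-3)·(7) + (6)·(-5) + (-7)·(7) − 80 = -180; |n| = √94.
Distance = |-180| / √94 = 180/√94 ≈ 18.566.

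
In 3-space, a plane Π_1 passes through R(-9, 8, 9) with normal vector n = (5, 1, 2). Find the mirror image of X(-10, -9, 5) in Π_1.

Π_1: n·r = n·R gives 5x + y + 2z = -19.
λ = (n·X − d)/|n|² = (-49 − (-19))/30 = -1.
Reflection = X − 2λn = (-10, -9, 5) − (-2)·(5, 1, 2) = (0, -7, 9).

(0, -7, 9)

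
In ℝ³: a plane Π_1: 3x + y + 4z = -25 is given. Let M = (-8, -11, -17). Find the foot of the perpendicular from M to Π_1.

Foot = M − λn with λ = (n·M − d)/|n|² = (-103 − (-25))/26 = -3.
Foot = (-8, -11, -17) − (-3)·(3, 1, 4) = (1, -8, -5).

(1, -8, -5)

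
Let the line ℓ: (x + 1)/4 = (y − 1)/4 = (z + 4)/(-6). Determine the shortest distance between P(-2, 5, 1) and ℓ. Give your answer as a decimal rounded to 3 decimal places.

6.102

ℓ has direction (4, 4, -6) through (-1, 1, -4).
Taking (-1, 1, -4) on ℓ with direction v = (4, 4, -6): w = P − (-1, 1, -4) = (-1, 4, 5), and w × v = (-44, 14, -20).
Distance = |w × v| / |v| = √2532 / √68 ≈ 6.102.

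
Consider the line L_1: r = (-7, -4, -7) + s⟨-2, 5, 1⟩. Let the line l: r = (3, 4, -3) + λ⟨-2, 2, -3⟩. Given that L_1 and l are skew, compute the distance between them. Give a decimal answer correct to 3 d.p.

10.647

Common perpendicular direction n = (-2, 5, 1) × (-2, 2, -3) = (-17, -8, 6).
With w = (3, 4, -3) − (-7, -4, -7) = (10, 8, 4), w · n = -210.
Distance = |w · n| / |n| = |-210| / √389 ≈ 10.647.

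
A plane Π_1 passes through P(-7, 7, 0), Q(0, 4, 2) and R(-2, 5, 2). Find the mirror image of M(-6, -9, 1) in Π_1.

PQ = (7, -3, 2), PR = (5, -2, 2); a normal to Π_1 is PQ × PR = (-2, -4, 1).
Using P: Π_1 has equation -2x - 4y + z = -14.
λ = (n·M − d)/|n|² = (49 − (-14))/21 = 3.
Reflection = M − 2λn = (-6, -9, 1) − 6·(-2, -4, 1) = (6, 15, -5).

(6, 15, -5)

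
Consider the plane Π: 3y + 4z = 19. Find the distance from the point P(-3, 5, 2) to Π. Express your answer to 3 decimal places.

0.800

n·P − d = (0)·(-3) + (3)·(5) + (4)·(2) − 19 = 4; |n| = √25.
Distance = |4| / √25 = 4/√25 ≈ 0.800.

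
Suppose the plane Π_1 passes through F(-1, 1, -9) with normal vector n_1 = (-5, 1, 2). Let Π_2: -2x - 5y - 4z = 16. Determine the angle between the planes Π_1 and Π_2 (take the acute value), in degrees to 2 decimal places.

85.32

Π_1: n_1·r = n_1·F gives -5x + y + 2z = -12.
cos θ = |n₁·n₂| / (|n₁||n₂|) = |-3| / (√30 · √45).
θ = arccos(0.08165) ≈ 85.32°.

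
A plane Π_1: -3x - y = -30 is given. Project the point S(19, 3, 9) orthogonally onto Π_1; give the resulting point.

Foot = S − λn with λ = (n·S − d)/|n|² = (-60 − (-30))/10 = -3.
Foot = (19, 3, 9) − (-3)·(-3, -1, 0) = (10, 0, 9).

(10, 0, 9)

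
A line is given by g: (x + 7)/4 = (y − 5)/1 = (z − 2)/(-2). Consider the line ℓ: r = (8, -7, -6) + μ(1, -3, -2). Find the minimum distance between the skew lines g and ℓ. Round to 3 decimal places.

5.365

g has direction (4, 1, -2) through (-7, 5, 2).
Common perpendicular direction n = (4, 1, -2) × (1, -3, -2) = (-8, 6, -13).
With w = (8, -7, -6) − (-7, 5, 2) = (15, -12, -8), w · n = -88.
Distance = |w · n| / |n| = |-88| / √269 ≈ 5.365.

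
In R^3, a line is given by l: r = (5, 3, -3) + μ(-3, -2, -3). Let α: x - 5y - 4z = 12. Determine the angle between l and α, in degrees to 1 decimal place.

38.7

sin θ = |n·v| / (|n||v|) = |19| / (√42 · √22) = 0.62505.
θ ≈ 38.7°.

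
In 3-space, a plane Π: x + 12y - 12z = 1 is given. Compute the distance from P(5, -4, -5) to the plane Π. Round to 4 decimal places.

0.9412

n·P − d = (1)·(5) + (12)·(-4) + (-12)·(-5) − 1 = 16; |n| = √289.
Distance = |16| / √289 = 16/√289 ≈ 0.9412.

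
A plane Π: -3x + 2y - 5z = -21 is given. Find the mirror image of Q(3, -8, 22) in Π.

(-15, 4, -8)

λ = (n·Q − d)/|n|² = (-135 − (-21))/38 = -3.
Reflection = Q − 2λn = (3, -8, 22) − (-6)·(-3, 2, -5) = (-15, 4, -8).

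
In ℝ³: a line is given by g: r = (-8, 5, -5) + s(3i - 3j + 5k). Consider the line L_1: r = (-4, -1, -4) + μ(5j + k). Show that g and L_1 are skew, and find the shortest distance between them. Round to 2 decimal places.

2.48

Common perpendicular direction n = (3, -3, 5) × (0, 5, 1) = (-28, -3, 15).
With w = (-4, -1, -4) − (-8, 5, -5) = (4, -6, 1), w · n = -79.
Since n ≠ 0 the lines are not parallel, and w · n = -79 ≠ 0 so they do not intersect; hence they are skew.
Distance = |w · n| / |n| = |-79| / √1018 ≈ 2.48.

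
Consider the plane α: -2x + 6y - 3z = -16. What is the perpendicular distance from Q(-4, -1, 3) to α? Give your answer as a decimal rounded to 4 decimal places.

n·Q − d = (-2)·(-4) + (6)·(-1) + (-3)·(3) − (-16) = 9; |n| = √49.
Distance = |9| / √49 = 9/√49 ≈ 1.2857.

1.2857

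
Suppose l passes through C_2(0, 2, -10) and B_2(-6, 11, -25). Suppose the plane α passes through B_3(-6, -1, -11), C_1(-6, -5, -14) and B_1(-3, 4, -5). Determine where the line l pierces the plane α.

A direction vector for l is B_2 − C_2 = (-6, 9, -15).
B_3C_1 = (0, -4, -3), B_3B_1 = (3, 5, 6); a normal to α is B_3C_1 × B_3B_1 = (-9, -9, 12).
Using B_3: α has equation -9x - 9y + 12z = -69.
Substitute r = (0, 2, -10) + t(-6, 9, -15) into the plane: -138 + (-207)t = -69, so t = -1/3.
Intersection: (0, 2, -10) + (-1/3)·(-6, 9, -15) = (2, -1, -5).

(2, -1, -5)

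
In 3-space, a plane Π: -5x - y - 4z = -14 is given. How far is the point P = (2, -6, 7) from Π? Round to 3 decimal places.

2.777

n·P − d = (-5)·(2) + (-1)·(-6) + (-4)·(7) − (-14) = -18; |n| = √42.
Distance = |-18| / √42 = 18/√42 ≈ 2.777.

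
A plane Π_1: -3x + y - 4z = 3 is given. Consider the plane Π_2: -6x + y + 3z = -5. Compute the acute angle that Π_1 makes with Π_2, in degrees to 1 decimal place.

78.3

cos θ = |n₁·n₂| / (|n₁||n₂|) = |7| / (√26 · √46).
θ = arccos(0.20241) ≈ 78.3°.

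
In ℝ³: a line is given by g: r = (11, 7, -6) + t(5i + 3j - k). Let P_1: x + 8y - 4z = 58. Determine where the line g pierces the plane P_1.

(6, 4, -5)

Substitute r = (11, 7, -6) + t(5, 3, -1) into the plane: 91 + 33t = 58, so t = -1.
Intersection: (11, 7, -6) + (-1)·(5, 3, -1) = (6, 4, -5).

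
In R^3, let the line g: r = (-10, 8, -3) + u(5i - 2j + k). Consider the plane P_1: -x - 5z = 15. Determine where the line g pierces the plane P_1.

Substitute r = (-10, 8, -3) + t(5, -2, 1) into the plane: 25 + (-10)t = 15, so t = 1.
Intersection: (-10, 8, -3) + 1·(5, -2, 1) = (-5, 6, -2).

(-5, 6, -2)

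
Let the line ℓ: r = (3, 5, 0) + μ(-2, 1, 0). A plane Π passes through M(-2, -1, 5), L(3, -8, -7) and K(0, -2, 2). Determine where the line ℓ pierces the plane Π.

ML = (5, -7, -12), MK = (2, -1, -3); a normal to Π is ML × MK = (9, -9, 9).
Using M: Π has equation 9x - 9y + 9z = 36.
Substitute r = (3, 5, 0) + t(-2, 1, 0) into the plane: -18 + (-27)t = 36, so t = -2.
Intersection: (3, 5, 0) + (-2)·(-2, 1, 0) = (7, 3, 0).

(7, 3, 0)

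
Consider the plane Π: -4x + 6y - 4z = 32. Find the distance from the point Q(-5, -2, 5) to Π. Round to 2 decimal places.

5.34

n·Q − d = (-4)·(-5) + (6)·(-2) + (-4)·(5) − 32 = -44; |n| = √68.
Distance = |-44| / √68 = 44/√68 ≈ 5.34.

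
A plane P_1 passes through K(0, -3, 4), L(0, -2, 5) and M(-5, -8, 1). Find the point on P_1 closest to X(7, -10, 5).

(5, -5, 0)

KL = (0, 1, 1), KM = (-5, -5, -3); a normal to P_1 is KL × KM = (2, -5, 5).
Using K: P_1 has equation 2x - 5y + 5z = 35.
Foot = X − λn with λ = (n·X − d)/|n|² = (89 − 35)/54 = 1.
Foot = (7, -10, 5) − 1·(2, -5, 5) = (5, -5, 0).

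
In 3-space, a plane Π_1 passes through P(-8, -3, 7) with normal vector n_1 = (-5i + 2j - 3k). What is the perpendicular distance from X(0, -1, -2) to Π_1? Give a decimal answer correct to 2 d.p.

Π_1: n_1·r = n_1·P gives -5x + 2y - 3z = 13.
n·X − d = (-5)·(0) + (2)·(-1) + (-3)·(-2) − 13 = -9; |n| = √38.
Distance = |-9| / √38 = 9/√38 ≈ 1.46.

1.46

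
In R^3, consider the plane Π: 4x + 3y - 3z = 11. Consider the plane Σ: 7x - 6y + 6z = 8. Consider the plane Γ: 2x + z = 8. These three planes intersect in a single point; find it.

(2, 5, 4)

Solving the 3×3 linear system 4x + 3y - 3z = 11, 7x - 6y + 6z = 8, 2x + z = 8 (e.g. by elimination or Cramer's rule, determinant = -45) gives (2, 5, 4).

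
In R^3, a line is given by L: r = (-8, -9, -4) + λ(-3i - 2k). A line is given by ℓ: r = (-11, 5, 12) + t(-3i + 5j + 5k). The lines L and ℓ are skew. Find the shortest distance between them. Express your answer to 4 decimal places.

Common perpendicular direction n = (-3, 0, -2) × (-3, 5, 5) = (10, 21, -15).
With w = (-11, 5, 12) − (-8, -9, -4) = (-3, 14, 16), w · n = 24.
Distance = |w · n| / |n| = |24| / √766 ≈ 0.8672.

0.8672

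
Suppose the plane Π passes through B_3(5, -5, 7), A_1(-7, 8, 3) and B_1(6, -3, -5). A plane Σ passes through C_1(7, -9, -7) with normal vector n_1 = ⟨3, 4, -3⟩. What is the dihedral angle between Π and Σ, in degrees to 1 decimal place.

41.7

B_3A_1 = (-12, 13, -4), B_3B_1 = (1, 2, -12); a normal to Π is B_3A_1 × B_3B_1 = (-148, -148, -37).
Using B_3: Π has equation -148x - 148y - 37z = -259.
Σ: n_1·r = n_1·C_1 gives 3x + 4y - 3z = 6.
cos θ = |n₁·n₂| / (|n₁||n₂|) = |-925| / (√45177 · √34).
θ = arccos(0.74635) ≈ 41.7°.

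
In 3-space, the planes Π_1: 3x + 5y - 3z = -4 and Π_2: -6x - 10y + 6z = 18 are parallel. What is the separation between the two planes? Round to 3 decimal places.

Rescale Π_2 by 1/(-2): 3x + 5y - 3z = -9. Then distance = |-4 − (-9)| / √43 ≈ 0.762.

0.762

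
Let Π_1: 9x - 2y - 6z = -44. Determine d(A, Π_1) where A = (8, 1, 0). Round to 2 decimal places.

n·A − d = (9)·(8) + (-2)·(1) + (-6)·(0) − (-44) = 114; |n| = √121.
Distance = |114| / √121 = 114/√121 ≈ 10.36.

10.36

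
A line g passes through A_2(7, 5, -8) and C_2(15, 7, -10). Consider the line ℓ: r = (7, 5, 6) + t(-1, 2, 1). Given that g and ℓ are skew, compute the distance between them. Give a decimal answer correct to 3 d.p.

A direction vector for g is C_2 − A_2 = (8, 2, -2).
Common perpendicular direction n = (8, 2, -2) × (-1, 2, 1) = (6, -6, 18).
With w = (7, 5, 6) − (7, 5, -8) = (0, 0, 14), w · n = 252.
Distance = |w · n| / |n| = |252| / √396 ≈ 12.663.

12.663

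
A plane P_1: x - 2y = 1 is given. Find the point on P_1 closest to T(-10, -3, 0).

Foot = T − λn with λ = (n·T − d)/|n|² = (-4 − 1)/5 = -1.
Foot = (-10, -3, 0) − (-1)·(1, -2, 0) = (-9, -5, 0).

(-9, -5, 0)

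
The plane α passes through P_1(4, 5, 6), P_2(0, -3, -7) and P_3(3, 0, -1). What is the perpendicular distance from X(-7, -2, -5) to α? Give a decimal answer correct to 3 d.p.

3.394

P_1P_2 = (-4, -8, -13), P_1P_3 = (-1, -5, -7); a normal to α is P_1P_2 × P_1P_3 = (-9, -15, 12).
Using P_1: α has equation -9x - 15y + 12z = -39.
n·X − d = (-9)·(-7) + (-15)·(-2) + (12)·(-5) − (-39) = 72; |n| = √450.
Distance = |72| / √450 = 72/√450 ≈ 3.394.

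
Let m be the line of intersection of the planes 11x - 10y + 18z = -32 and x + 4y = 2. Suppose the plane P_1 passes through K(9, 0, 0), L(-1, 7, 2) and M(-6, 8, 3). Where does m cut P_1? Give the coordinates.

(-6, 2, 3)

Direction of m: (11, -10, 18) × (1, 4, 0) = (-72, 18, 54).
A point on m: solving the two plane equations with x = 2 gives (2, 0, -3).
KL = (-10, 7, 2), KM = (-15, 8, 3); a normal to P_1 is KL × KM = (5, 0, 25).
Using K: P_1 has equation 5x + 25z = 45.
Substitute r = (2, 0, -3) + t(-72, 18, 54) into the plane: -65 + 990t = 45, so t = 1/9.
Intersection: (2, 0, -3) + (1/9)·(-72, 18, 54) = (-6, 2, 3).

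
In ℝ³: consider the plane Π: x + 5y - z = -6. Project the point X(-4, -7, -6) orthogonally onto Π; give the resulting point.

Foot = X − λn with λ = (n·X − d)/|n|² = (-33 − (-6))/27 = -1.
Foot = (-4, -7, -6) − (-1)·(1, 5, -1) = (-3, -2, -7).

(-3, -2, -7)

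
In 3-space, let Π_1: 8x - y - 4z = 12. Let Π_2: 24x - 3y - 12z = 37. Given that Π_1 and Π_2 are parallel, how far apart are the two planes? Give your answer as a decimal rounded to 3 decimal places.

0.037

Rescale Π_2 by 1/3: 8x - y - 4z = 37/3. Then distance = |12 − (37/3)| / √81 ≈ 0.037.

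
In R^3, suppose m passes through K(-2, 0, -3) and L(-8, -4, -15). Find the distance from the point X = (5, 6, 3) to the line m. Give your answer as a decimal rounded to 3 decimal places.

A direction vector for m is L − K = (-6, -4, -12).
Taking (-2, 0, -3) on m with direction v = (-6, -4, -12): w = X − (-2, 0, -3) = (7, 6, 6), and w × v = (-48, 48, 8).
Distance = |w × v| / |v| = √4672 / √196 ≈ 4.882.

4.882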